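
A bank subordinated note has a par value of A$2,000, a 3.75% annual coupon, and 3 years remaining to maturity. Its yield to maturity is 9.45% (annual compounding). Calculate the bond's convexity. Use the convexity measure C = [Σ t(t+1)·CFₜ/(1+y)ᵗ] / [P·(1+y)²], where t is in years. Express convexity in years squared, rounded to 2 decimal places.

9.50

With y = 0.0945:
  t   CF        PV=CF/(1+0.0945)^t    t·PV        t(t+1)·PV
  1        75.00        68.5244        68.5244         137.0489
  2        75.00        62.6080       125.2160         375.6479
  3     2,075.00     1,582.5987     4,747.7961      18,991.1843
  Σ                  1,713.7311     4,941.5365      19,503.8811
P = 1,713.7311.
Convexity = Σ t(t+1)·PV / [P·(1+y)²] = 19,503.8811 / (1,713.7311 × 1.197930) = 9.50051.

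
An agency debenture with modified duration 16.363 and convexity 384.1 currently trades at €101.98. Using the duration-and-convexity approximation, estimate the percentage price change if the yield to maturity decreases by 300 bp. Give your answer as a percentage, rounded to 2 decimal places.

+66.37%

Duration effect: -D_mod·Δy = -16.363 × (-0.03) = +0.490890
Convexity effect: ½·C·(Δy)² = 0.5 × 384.1 × (-0.03)² = +0.1728450
ΔP/P ≈ +0.490890 + 0.1728450 = +0.663735
= +66.3735%.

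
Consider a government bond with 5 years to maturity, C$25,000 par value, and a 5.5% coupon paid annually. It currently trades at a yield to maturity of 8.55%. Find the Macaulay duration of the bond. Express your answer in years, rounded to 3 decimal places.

Periodic yield y = 0.0855. Discount each cash flow and weight by its year:
  t   CF        PV=CF/(1+0.0855)^t    t·PV
  1     1,375.00     1,266.6974     1,266.6974
  2     1,375.00     1,166.9253     2,333.8505
  3     1,375.00     1,075.0118     3,225.0353
  4     1,375.00       990.3379     3,961.3515
  5    26,375.00    17,500.2128    87,501.0639
  Σ                 21,999.1851    98,287.9986
Price P = Σ PV = 21,999.1851.
Macaulay duration = Σ(t·PV) / P = 98,287.9986 / 21,999.1851 = 4.46780 years.

4.468 years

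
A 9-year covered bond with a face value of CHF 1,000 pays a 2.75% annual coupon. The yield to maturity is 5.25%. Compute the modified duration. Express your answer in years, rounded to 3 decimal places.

Periodic yield y = 0.0525. First find Macaulay duration:
  t   CF        PV=CF/(1+0.0525)^t    t·PV
  1        27.50        26.1283        26.1283
  2        27.50        24.8250        49.6499
  3        27.50        23.5867        70.7600
  4        27.50        22.4101        89.6405
  5        27.50        21.2923       106.4614
  6        27.50        20.2302       121.3812
  7        27.50        19.2211       134.5476
  8        27.50        18.2623       146.0985
  9     1,027.50       648.3103     5,834.7923
  Σ                    824.2661     6,579.4596
P = 824.2661; Macaulay duration = 6,579.4596 / 824.2661 = 7.98220 years.
Modified duration = D_Mac / (1 + y) = 7.98220 / 1.0525 = 7.58404 years.

7.584 years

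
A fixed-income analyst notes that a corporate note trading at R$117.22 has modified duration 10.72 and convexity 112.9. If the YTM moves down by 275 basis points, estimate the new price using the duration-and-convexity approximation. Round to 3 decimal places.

Duration effect: -D_mod·Δy = -10.72 × (-0.0275) = +0.294800
Convexity effect: ½·C·(Δy)² = 0.5 × 112.9 × (-0.0275)² = +0.0426903125
ΔP/P ≈ +0.294800 + 0.0426903125 = +0.3374903125
New price ≈ 117.22 × (1 + 0.3374903125) = 156.78061443125.

R$156.781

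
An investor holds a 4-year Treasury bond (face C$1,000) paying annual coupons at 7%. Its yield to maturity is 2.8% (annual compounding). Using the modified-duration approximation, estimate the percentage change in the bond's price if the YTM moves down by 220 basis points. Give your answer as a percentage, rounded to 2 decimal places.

+7.82%

Periodic yield y = 0.028. Modified duration first:
  t   CF        PV=CF/(1+0.028)^t    t·PV
  1        70.00        68.0934        68.0934
  2        70.00        66.2387       132.4774
  3        70.00        64.4345       193.3036
  4     1,070.00       958.1011     3,832.4042
  Σ                  1,156.8677     4,226.2786
P = 1,156.8677; D_Mac = 3.65321 yrs; D_mod = 3.65321/(1+0.028) = 3.55370 yrs.
ΔP/P ≈ -D_mod · Δy = -3.55370 × (-0.022) = +0.078182 = +7.8182%.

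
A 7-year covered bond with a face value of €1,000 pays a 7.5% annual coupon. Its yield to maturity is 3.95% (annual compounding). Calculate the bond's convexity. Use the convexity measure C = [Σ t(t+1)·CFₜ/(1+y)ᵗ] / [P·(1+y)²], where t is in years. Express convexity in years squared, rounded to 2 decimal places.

40.34

With y = 0.0395:
  t   CF        PV=CF/(1+0.0395)^t    t·PV        t(t+1)·PV
  1        75.00        72.1501        72.1501         144.3001
  2        75.00        69.4084       138.8169         416.4506
  3        75.00        66.7710       200.3130         801.2518
  4        75.00        64.2338       256.9350       1,284.6750
  5        75.00        61.7929       308.9647       1,853.7879
  6        75.00        59.4449       356.6692       2,496.6841
  7     1,075.00       819.6662     5,737.6632      45,901.3053
  Σ                  1,213.4672     7,071.5119      52,898.4549
P = 1,213.4672.
Convexity = Σ t(t+1)·PV / [P·(1+y)²] = 52,898.4549 / (1,213.4672 × 1.080560) = 40.34279.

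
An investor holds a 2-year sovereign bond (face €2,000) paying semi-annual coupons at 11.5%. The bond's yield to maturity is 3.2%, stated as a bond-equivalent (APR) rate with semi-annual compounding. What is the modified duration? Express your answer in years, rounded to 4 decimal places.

1.8259 years

Periodic yield y = 0.016. First find Macaulay duration:
  t   CF        PV=CF/(1+0.016)^t    t·PV
  1       115.00       113.1890       113.1890
  2       115.00       111.4065       222.8129
  3       115.00       109.6520       328.9561
  4     2,115.00     1,984.8859     7,939.5435
  Σ                  2,319.1334     8,604.5015
P = 2,319.1334; Macaulay duration = 8,604.5015 / 2,319.1334 = 3.71022 half-year periods = 1.85511 years.
Modified duration = D_Mac / (1 + y) = 1.85511 / 1.016 = 1.82590 years.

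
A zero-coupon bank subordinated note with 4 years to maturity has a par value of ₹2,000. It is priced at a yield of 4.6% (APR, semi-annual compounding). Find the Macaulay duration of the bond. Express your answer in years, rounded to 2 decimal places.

4.00 years

A zero-coupon bond has a single cash flow at maturity, so its Macaulay duration equals its maturity: 4 years.
(Equivalently: 8 semi-annual periods ÷ 2 = 4 years.)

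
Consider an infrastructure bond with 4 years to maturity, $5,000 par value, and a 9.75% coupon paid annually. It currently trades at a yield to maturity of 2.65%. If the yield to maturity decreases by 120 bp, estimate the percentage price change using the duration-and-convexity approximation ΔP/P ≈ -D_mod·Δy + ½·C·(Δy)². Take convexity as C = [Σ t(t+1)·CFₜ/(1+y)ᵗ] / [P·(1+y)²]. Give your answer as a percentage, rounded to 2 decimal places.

+4.28%

With y = 0.0265:
  t   CF        PV=CF/(1+0.0265)^t    t·PV        t(t+1)·PV
  1       487.50       474.9148       474.9148         949.8295
  2       487.50       462.6544       925.3088       2,775.9265
  3       487.50       450.7106     1,352.1318       5,408.5270
  4     5,487.50     4,942.4094    19,769.6377      98,848.1883
  Σ                  6,330.6892    22,521.9930     107,982.4714
P = 6,330.6892; D_Mac = 3.55759 yrs; D_mod = 3.46575 yrs; C = 16.18767.
Duration effect: -3.46575 × (-0.012) = +0.041589
Convexity effect: 0.5 × 16.18767 × (-0.012)² = +0.0011655
ΔP/P ≈ +0.041589 + 0.0011655 = +0.042754 = +4.2754%.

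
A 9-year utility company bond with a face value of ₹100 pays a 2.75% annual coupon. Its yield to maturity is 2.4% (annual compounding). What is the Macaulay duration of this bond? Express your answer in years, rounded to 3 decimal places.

8.109 years

Periodic yield y = 0.024. Discount each cash flow and weight by its year:
  t   CF        PV=CF/(1+0.024)^t    t·PV
  1         2.75         2.6855         2.6855
  2         2.75         2.6226         5.2452
  3         2.75         2.5611         7.6834
  4         2.75         2.5011        10.0044
  5         2.75         2.4425        12.2125
  6         2.75         2.3852        14.3115
  7         2.75         2.3293        16.3054
  8         2.75         2.2747        18.1980
  9       102.75        83.0008       747.0071
  Σ                    102.8030       833.6530
Price P = Σ PV = 102.8030.
Macaulay duration = Σ(t·PV) / P = 833.6530 / 102.8030 = 8.10923 years.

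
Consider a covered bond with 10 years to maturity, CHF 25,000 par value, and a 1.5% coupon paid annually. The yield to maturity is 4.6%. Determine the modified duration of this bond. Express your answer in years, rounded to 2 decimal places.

8.83 years

Periodic yield y = 0.046. First find Macaulay duration:
  t   CF        PV=CF/(1+0.046)^t    t·PV
  1       375.00       358.5086       358.5086
  2       375.00       342.7425       685.4849
  3       375.00       327.6696       983.0089
  4       375.00       313.2597     1,253.0388
  5       375.00       299.4835     1,497.4173
  6       375.00       286.3131     1,717.8784
  7       375.00       273.7219     1,916.0530
  8       375.00       261.6844     2,093.4750
  9       375.00       250.1763     2,251.5864
  10   25,375.00    16,184.1243   161,841.2431
  Σ                 18,897.6837   174,597.6944
P = 18,897.6837; Macaulay duration = 174,597.6944 / 18,897.6837 = 9.23911 years.
Modified duration = D_Mac / (1 + y) = 9.23911 / 1.046 = 8.83280 years.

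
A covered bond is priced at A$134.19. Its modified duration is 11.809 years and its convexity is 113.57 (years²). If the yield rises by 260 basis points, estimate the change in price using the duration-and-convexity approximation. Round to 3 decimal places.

Duration effect: -D_mod·Δy = -11.809 × (+0.026) = -0.307034
Convexity effect: ½·C·(Δy)² = 0.5 × 113.57 × (0.026)² = +0.03838666
ΔP/P ≈ -0.307034 + 0.03838666 = -0.26864734
ΔP ≈ 134.19 × (-0.26864734) = -36.0497865546.

-A$36.050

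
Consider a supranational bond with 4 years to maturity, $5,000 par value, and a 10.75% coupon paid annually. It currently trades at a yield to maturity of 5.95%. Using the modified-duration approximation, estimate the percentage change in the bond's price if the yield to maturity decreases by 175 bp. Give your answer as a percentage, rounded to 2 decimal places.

Periodic yield y = 0.0595. Modified duration first:
  t   CF        PV=CF/(1+0.0595)^t    t·PV
  1       537.50       507.3148       507.3148
  2       537.50       478.8247       957.6494
  3       537.50       451.9346     1,355.8038
  4     5,537.50     4,394.5043    17,578.0173
  Σ                  5,832.5784    20,398.7852
P = 5,832.5784; D_Mac = 3.49739 yrs; D_mod = 3.49739/(1+0.0595) = 3.30098 yrs.
ΔP/P ≈ -D_mod · Δy = -3.30098 × (-0.0175) = +0.057767 = +5.7767%.

+5.78%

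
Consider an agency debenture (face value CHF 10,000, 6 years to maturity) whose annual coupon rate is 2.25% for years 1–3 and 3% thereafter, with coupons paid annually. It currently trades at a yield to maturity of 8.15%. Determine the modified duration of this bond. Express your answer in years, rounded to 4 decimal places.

5.1768 years

Periodic yield y = 0.0815. First find Macaulay duration:
  t   CF        PV=CF/(1+0.0815)^t    t·PV
  1       225.00       208.0444       208.0444
  2       225.00       192.3665       384.7330
  3       225.00       177.8701       533.6103
  4       300.00       219.2881       877.1526
  5       300.00       202.7630     1,013.8148
  6    10,300.00     6,436.9196    38,621.5174
  Σ                  7,437.2517    41,638.8725
P = 7,437.2517; Macaulay duration = 41,638.8725 / 7,437.2517 = 5.59869 years.
Modified duration = D_Mac / (1 + y) = 5.59869 / 1.0815 = 5.17678 years.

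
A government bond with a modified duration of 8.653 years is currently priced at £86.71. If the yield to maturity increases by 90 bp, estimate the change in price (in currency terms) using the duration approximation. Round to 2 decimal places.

-£6.75

Duration approximation: ΔP/P ≈ -D_mod · Δy = -8.653 × (+0.009) = -0.077877.
ΔP ≈ 86.71 × (-0.077877) = -6.75271467.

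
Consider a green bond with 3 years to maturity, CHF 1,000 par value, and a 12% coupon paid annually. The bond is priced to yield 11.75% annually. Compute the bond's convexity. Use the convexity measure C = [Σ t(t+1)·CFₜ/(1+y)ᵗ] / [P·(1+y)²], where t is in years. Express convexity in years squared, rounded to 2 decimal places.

8.30

With y = 0.1175:
  t   CF        PV=CF/(1+0.1175)^t    t·PV        t(t+1)·PV
  1       120.00       107.3826       107.3826         214.7651
  2       120.00        96.0918       192.1835         576.5506
  3     1,120.00       802.5562     2,407.6685       9,630.6738
  Σ                  1,006.0305     2,707.2345      10,421.9895
P = 1,006.0305.
Convexity = Σ t(t+1)·PV / [P·(1+y)²] = 10,421.9895 / (1,006.0305 × 1.248806) = 8.29554.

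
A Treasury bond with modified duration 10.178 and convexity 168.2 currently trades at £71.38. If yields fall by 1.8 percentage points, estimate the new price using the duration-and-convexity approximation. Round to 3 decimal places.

£86.402

Duration effect: -D_mod·Δy = -10.178 × (-0.018) = +0.183204
Convexity effect: ½·C·(Δy)² = 0.5 × 168.2 × (-0.018)² = +0.0272484
ΔP/P ≈ +0.183204 + 0.0272484 = +0.2104524
New price ≈ 71.38 × (1 + 0.2104524) = 86.402092312.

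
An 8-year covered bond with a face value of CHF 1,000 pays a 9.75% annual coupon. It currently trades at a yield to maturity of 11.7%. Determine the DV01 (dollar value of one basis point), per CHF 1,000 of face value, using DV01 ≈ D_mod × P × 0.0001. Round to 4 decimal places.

CHF 0.4676

Periodic yield y = 0.117.
  t   CF        PV=CF/(1+0.117)^t    t·PV
  1        97.50        87.2874        87.2874
  2        97.50        78.1445       156.2889
  3        97.50        69.9592       209.8777
  4        97.50        62.6314       250.5255
  5        97.50        56.0711       280.3553
  6        97.50        50.1979       301.1874
  7        97.50        44.9399       314.5795
  8     1,097.50       452.8758     3,623.0066
  Σ                    902.1072     5,223.1084
P = 902.1072; D_Mac = 5.78990 yrs; D_mod = 5.18344 yrs.
DV01 ≈ 5.18344 × 902.1072 × 0.0001 = 0.467601.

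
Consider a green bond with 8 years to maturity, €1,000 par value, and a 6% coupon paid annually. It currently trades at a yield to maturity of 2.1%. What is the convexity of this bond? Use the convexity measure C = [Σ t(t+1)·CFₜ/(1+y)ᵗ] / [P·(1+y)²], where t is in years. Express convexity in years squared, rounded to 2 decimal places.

54.99

With y = 0.021:
  t   CF        PV=CF/(1+0.021)^t    t·PV        t(t+1)·PV
  1        60.00        58.7659        58.7659         117.5318
  2        60.00        57.5572       115.1144         345.3433
  3        60.00        56.3734       169.1201         676.4805
  4        60.00        55.2139       220.8555       1,104.2776
  5        60.00        54.0782       270.3912       1,622.3472
  6        60.00        52.9660       317.7957       2,224.5701
  7        60.00        51.8765       363.1358       2,905.0866
  8     1,060.00       897.6353     7,181.0825      64,629.7424
  Σ                  1,284.4664     8,696.2612      73,625.3795
P = 1,284.4664.
Convexity = Σ t(t+1)·PV / [P·(1+y)²] = 73,625.3795 / (1,284.4664 × 1.042441) = 54.98615.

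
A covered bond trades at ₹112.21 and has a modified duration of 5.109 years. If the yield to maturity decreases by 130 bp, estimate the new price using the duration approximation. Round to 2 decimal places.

₹119.66

Duration approximation: ΔP/P ≈ -D_mod · Δy = -5.109 × (-0.013) = +0.066417.
New price ≈ 112.21 × (1 + 0.066417) = 119.66265157.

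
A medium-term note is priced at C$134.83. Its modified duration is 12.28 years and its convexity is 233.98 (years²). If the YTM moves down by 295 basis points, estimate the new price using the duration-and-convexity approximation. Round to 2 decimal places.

C$197.40

Duration effect: -D_mod·Δy = -12.28 × (-0.0295) = +0.362260
Convexity effect: ½·C·(Δy)² = 0.5 × 233.98 × (-0.0295)² = +0.1018105475
ΔP/P ≈ +0.362260 + 0.1018105475 = +0.4640705475
New price ≈ 134.83 × (1 + 0.4640705475) = 197.400631919425.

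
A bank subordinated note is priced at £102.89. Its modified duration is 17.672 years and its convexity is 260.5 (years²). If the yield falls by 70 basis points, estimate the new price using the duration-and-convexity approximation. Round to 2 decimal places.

Duration effect: -D_mod·Δy = -17.672 × (-0.007) = +0.123704
Convexity effect: ½·C·(Δy)² = 0.5 × 260.5 × (-0.007)² = +0.00638225
ΔP/P ≈ +0.123704 + 0.00638225 = +0.13008625
New price ≈ 102.89 × (1 + 0.13008625) = 116.2745742625.

£116.27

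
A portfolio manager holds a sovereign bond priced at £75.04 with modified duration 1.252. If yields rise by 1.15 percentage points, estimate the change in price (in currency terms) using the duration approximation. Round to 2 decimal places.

Duration approximation: ΔP/P ≈ -D_mod · Δy = -1.252 × (+0.0115) = -0.014398.
ΔP ≈ 75.04 × (-0.014398) = -1.08042592.

-£1.08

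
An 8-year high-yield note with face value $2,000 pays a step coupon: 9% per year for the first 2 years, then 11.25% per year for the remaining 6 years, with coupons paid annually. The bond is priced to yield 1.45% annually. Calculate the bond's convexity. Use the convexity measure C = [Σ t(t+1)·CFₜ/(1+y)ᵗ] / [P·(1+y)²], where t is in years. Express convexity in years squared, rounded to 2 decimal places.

With y = 0.0145:
  t   CF        PV=CF/(1+0.0145)^t    t·PV        t(t+1)·PV
  1       180.00       177.4273       177.4273         354.8546
  2       180.00       174.8914       349.7828       1,049.3483
  3       225.00       215.4896       646.4689       2,585.8755
  4       225.00       212.4097       849.6387       4,248.1937
  5       225.00       209.3738     1,046.8688       6,281.2129
  6       225.00       206.3812     1,238.2874       8,668.0119
  7       225.00       203.4315     1,424.0204      11,392.1629
  8     2,225.00     1,982.9584    15,863.6672     142,773.0051
  Σ                  3,382.3629    21,596.1615     177,352.6649
P = 3,382.3629.
Convexity = Σ t(t+1)·PV / [P·(1+y)²] = 177,352.6649 / (3,382.3629 × 1.029210) = 50.94639.

50.95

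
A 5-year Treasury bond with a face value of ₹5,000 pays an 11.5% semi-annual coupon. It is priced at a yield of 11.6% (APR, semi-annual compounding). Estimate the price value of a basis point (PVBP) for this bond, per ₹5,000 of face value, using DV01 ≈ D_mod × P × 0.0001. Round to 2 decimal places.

₹1.85

Periodic yield y = 0.058.
  t   CF        PV=CF/(1+0.058)^t    t·PV
  1       287.50       271.7391       271.7391
  2       287.50       256.8423       513.6846
  3       287.50       242.7621       728.2862
  4       287.50       229.4538       917.8150
  5       287.50       216.8750     1,084.3750
  6       287.50       204.9858     1,229.9150
  7       287.50       193.7484     1,356.2390
  8       287.50       183.1271     1,465.0164
  9       287.50       173.0880     1,557.7916
  10    5,287.50     3,008.8027    30,088.0265
  Σ                  4,981.4242    39,212.8885
P = 4,981.4242; D_Mac = 7.87182 half-year periods = 3.93591 yrs; D_mod = 3.72014 yrs.
DV01 ≈ 3.72014 × 4,981.4242 × 0.0001 = 1.853161.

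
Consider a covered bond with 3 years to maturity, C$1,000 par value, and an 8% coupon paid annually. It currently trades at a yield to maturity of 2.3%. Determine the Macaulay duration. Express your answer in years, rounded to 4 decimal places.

2.7999 years

Periodic yield y = 0.023. Discount each cash flow and weight by its year:
  t   CF        PV=CF/(1+0.023)^t    t·PV
  1        80.00        78.2014        78.2014
  2        80.00        76.4432       152.8864
  3     1,080.00     1,008.7809     3,026.3427
  Σ                  1,163.4255     3,257.4304
Price P = Σ PV = 1,163.4255.
Macaulay duration = Σ(t·PV) / P = 3,257.4304 / 1,163.4255 = 2.79986 years.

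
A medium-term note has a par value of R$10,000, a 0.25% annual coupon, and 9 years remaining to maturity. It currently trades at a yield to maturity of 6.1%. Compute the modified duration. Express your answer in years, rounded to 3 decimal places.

Periodic yield y = 0.061. First find Macaulay duration:
  t   CF        PV=CF/(1+0.061)^t    t·PV
  1        25.00        23.5627        23.5627
  2        25.00        22.2080        44.4160
  3        25.00        20.9312        62.7936
  4        25.00        19.7278        78.9112
  5        25.00        18.5936        92.9679
  6        25.00        17.5246       105.1475
  7        25.00        16.5170       115.6193
  8        25.00        15.5674       124.5394
  9    10,025.00     5,883.6378    52,952.7398
  Σ                  6,038.2700    53,600.6973
P = 6,038.2700; Macaulay duration = 53,600.6973 / 6,038.2700 = 8.87683 years.
Modified duration = D_Mac / (1 + y) = 8.87683 / 1.061 = 8.36648 years.

8.366 years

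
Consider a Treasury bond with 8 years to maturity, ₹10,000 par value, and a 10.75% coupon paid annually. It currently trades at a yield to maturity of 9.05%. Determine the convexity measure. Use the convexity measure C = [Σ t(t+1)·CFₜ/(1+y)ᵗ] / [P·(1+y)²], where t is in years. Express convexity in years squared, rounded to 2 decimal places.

39.35

With y = 0.0905:
  t   CF        PV=CF/(1+0.0905)^t    t·PV        t(t+1)·PV
  1     1,075.00       985.7863       985.7863       1,971.5727
  2     1,075.00       903.9765     1,807.9529       5,423.8588
  3     1,075.00       828.9560     2,486.8679       9,947.4714
  4     1,075.00       760.1614     3,040.6454      15,203.2270
  5     1,075.00       697.0760     3,485.3799      20,912.2792
  6     1,075.00       639.2260     3,835.3561      26,847.4928
  7     1,075.00       586.1770     4,103.2390      32,825.9121
  8    11,075.00     5,537.8141    44,302.5131     398,722.6178
  Σ                 10,939.1732    64,047.7406     511,854.4319
P = 10,939.1732.
Convexity = Σ t(t+1)·PV / [P·(1+y)²] = 511,854.4319 / (10,939.1732 × 1.189190) = 39.34691.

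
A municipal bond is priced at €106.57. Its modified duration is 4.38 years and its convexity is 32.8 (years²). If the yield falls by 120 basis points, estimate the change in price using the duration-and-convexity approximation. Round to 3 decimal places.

+€5.853

Duration effect: -D_mod·Δy = -4.38 × (-0.012) = +0.052560
Convexity effect: ½·C·(Δy)² = 0.5 × 32.8 × (-0.012)² = +0.0023616
ΔP/P ≈ +0.052560 + 0.0023616 = +0.0549216
ΔP ≈ 106.57 × (+0.0549216) = +5.852994912.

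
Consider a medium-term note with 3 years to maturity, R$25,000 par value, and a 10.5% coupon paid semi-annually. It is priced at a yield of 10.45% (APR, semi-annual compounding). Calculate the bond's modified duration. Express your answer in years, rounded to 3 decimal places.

2.519 years

Periodic yield y = 0.05225. First find Macaulay duration:
  t   CF        PV=CF/(1+0.05225)^t    t·PV
  1     1,312.50     1,247.3272     1,247.3272
  2     1,312.50     1,185.3905     2,370.7810
  3     1,312.50     1,126.5293     3,379.5880
  4     1,312.50     1,070.5910     4,282.3639
  5     1,312.50     1,017.4302     5,087.1512
  6    26,312.50    19,384.2279   116,305.3673
  Σ                 25,031.4961   132,672.5785
P = 25,031.4961; Macaulay duration = 132,672.5785 / 25,031.4961 = 5.30023 half-year periods = 2.65011 years.
Modified duration = D_Mac / (1 + y) = 2.65011 / 1.05225 = 2.51852 years.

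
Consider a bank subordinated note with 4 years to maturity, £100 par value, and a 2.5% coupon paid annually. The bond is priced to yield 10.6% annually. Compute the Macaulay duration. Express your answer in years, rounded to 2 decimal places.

3.83 years

Periodic yield y = 0.106. Discount each cash flow and weight by its year:
  t   CF        PV=CF/(1+0.106)^t    t·PV
  1         2.50         2.2604         2.2604
  2         2.50         2.0438         4.0875
  3         2.50         1.8479         5.5437
  4       102.50        68.5020       274.0081
  Σ                     74.6541       285.8996
Price P = Σ PV = 74.6541.
Macaulay duration = Σ(t·PV) / P = 285.8996 / 74.6541 = 3.82966 years.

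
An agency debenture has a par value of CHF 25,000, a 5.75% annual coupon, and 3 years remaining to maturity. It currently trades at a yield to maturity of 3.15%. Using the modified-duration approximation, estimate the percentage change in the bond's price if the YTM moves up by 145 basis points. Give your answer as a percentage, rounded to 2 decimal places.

Periodic yield y = 0.0315. Modified duration first:
  t   CF        PV=CF/(1+0.0315)^t    t·PV
  1     1,437.50     1,393.6016     1,393.6016
  2     1,437.50     1,351.0437     2,702.0874
  3    26,437.50    24,088.6626    72,265.9877
  Σ                 26,833.3078    76,361.6766
P = 26,833.3078; D_Mac = 2.84578 yrs; D_mod = 2.84578/(1+0.0315) = 2.75887 yrs.
ΔP/P ≈ -D_mod · Δy = -2.75887 × (+0.0145) = -0.040004 = -4.0004%.

-4.00%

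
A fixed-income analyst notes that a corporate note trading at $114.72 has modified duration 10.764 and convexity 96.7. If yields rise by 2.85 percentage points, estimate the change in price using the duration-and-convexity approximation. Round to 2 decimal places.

-$30.69

Duration effect: -D_mod·Δy = -10.764 × (+0.0285) = -0.306774
Convexity effect: ½·C·(Δy)² = 0.5 × 96.7 × (0.0285)² = +0.0392722875
ΔP/P ≈ -0.306774 + 0.0392722875 = -0.2675017125
ΔP ≈ 114.72 × (-0.2675017125) = -30.687796458.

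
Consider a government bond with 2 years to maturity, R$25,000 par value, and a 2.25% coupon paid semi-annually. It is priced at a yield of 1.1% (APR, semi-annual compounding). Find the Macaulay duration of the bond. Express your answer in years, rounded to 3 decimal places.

1.967 years

Periodic yield y = 0.0055. Discount each cash flow and weight by its period:
  t   CF        PV=CF/(1+0.0055)^t    t·PV
  1       281.25       279.7116       279.7116
  2       281.25       278.1816       556.3632
  3       281.25       276.6600       829.9799
  4    25,281.25    24,732.6268    98,930.5070
  Σ                 25,567.1799   100,596.5617
Price P = Σ PV = 25,567.1799.
Macaulay duration = Σ(t·PV) / P = 100,596.5617 / 25,567.1799 = 3.93460 half-year periods.
In years: 3.93460 / 2 = 1.96730 years.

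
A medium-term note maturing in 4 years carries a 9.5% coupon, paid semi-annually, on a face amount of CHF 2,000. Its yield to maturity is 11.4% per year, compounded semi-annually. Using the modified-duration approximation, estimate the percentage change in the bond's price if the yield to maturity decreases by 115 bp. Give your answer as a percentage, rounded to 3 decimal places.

Periodic yield y = 0.057. Modified duration first:
  t   CF        PV=CF/(1+0.057)^t    t·PV
  1        95.00        89.8770        89.8770
  2        95.00        85.0303       170.0606
  3        95.00        80.4449       241.3348
  4        95.00        76.1068       304.4273
  5        95.00        72.0027       360.0134
  6        95.00        68.1198       408.7191
  7        95.00        64.4464       451.1248
  8     2,095.00     1,344.5722    10,756.5776
  Σ                  1,880.6002    12,782.1347
P = 1,880.6002; D_Mac = 6.79684 half-year periods = 3.39842 yrs; D_mod = 3.39842/(1+0.057) = 3.21516 yrs.
ΔP/P ≈ -D_mod · Δy = -3.21516 × (-0.0115) = +0.036974 = +3.6974%.

+3.697%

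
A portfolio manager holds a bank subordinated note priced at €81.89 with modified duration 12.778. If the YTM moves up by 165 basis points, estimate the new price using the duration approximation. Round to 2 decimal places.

€64.62

Duration approximation: ΔP/P ≈ -D_mod · Δy = -12.778 × (+0.0165) = -0.210837.
New price ≈ 81.89 × (1 - 0.210837) = 64.62455807.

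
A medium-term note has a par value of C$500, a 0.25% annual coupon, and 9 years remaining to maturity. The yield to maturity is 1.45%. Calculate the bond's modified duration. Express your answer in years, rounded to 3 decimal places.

8.777 years

Periodic yield y = 0.0145. First find Macaulay duration:
  t   CF        PV=CF/(1+0.0145)^t    t·PV
  1         1.25         1.2321         1.2321
  2         1.25         1.2145         2.4290
  3         1.25         1.1972         3.5915
  4         1.25         1.1801         4.7202
  5         1.25         1.1632         5.8159
  6         1.25         1.1466         6.8794
  7         1.25         1.1302         7.9112
  8         1.25         1.1140         8.9122
  9       501.25       440.3378     3,963.0398
  Σ                    449.7156     4,004.5314
P = 449.7156; Macaulay duration = 4,004.5314 / 449.7156 = 8.90459 years.
Modified duration = D_Mac / (1 + y) = 8.90459 / 1.0145 = 8.77732 years.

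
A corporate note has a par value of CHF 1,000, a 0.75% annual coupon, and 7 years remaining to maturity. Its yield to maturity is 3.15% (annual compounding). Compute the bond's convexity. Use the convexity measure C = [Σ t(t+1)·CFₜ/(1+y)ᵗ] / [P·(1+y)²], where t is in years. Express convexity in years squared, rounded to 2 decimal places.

50.93

With y = 0.0315:
  t   CF        PV=CF/(1+0.0315)^t    t·PV        t(t+1)·PV
  1         7.50         7.2710         7.2710          14.5419
  2         7.50         7.0489        14.0978          42.2935
  3         7.50         6.8337        20.5010          82.0040
  4         7.50         6.6250        26.4999         132.4995
  5         7.50         6.4227        32.1133         192.6799
  6         7.50         6.2265        37.3592         261.5141
  7     1,007.50       810.8872     5,676.2102      45,409.6815
  Σ                    851.3149     5,814.0524      46,135.2144
P = 851.3149.
Convexity = Σ t(t+1)·PV / [P·(1+y)²] = 46,135.2144 / (851.3149 × 1.063992) = 50.93354.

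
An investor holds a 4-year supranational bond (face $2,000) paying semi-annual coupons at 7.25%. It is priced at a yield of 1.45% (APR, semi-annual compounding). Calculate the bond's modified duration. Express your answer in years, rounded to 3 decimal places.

Periodic yield y = 0.00725. First find Macaulay duration:
  t   CF        PV=CF/(1+0.00725)^t    t·PV
  1        72.50        71.9782        71.9782
  2        72.50        71.4601       142.9201
  3        72.50        70.9457       212.8371
  4        72.50        70.4351       281.7402
  5        72.50        69.9281       349.6404
  6        72.50        69.4248       416.5485
  7        72.50        68.9250       482.4753
  8     2,072.50     1,956.1238    15,648.9902
  Σ                  2,449.2207    17,607.1301
P = 2,449.2207; Macaulay duration = 17,607.1301 / 2,449.2207 = 7.18887 half-year periods = 3.59444 years.
Modified duration = D_Mac / (1 + y) = 3.59444 / 1.00725 = 3.56856 years.

3.569 years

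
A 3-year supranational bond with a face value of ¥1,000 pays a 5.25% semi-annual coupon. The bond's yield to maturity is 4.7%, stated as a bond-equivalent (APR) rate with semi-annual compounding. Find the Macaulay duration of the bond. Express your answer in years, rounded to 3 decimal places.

2.816 years

Periodic yield y = 0.0235. Discount each cash flow and weight by its period:
  t   CF        PV=CF/(1+0.0235)^t    t·PV
  1        26.25        25.6473        25.6473
  2        26.25        25.0584        50.1168
  3        26.25        24.4831        73.4492
  4        26.25        23.9209        95.6837
  5        26.25        23.3717       116.8584
  6     1,026.25       892.7422     5,356.4535
  Σ                  1,015.2236     5,718.2089
Price P = Σ PV = 1,015.2236.
Macaulay duration = Σ(t·PV) / P = 5,718.2089 / 1,015.2236 = 5.63246 half-year periods.
In years: 5.63246 / 2 = 2.81623 years.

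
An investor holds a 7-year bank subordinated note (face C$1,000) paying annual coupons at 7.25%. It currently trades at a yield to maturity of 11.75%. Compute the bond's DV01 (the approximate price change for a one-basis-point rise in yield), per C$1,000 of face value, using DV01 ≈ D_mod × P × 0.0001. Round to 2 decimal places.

C$0.39

Periodic yield y = 0.1175.
  t   CF        PV=CF/(1+0.1175)^t    t·PV
  1        72.50        64.8770        64.8770
  2        72.50        58.0554       116.1109
  3        72.50        51.9512       155.8535
  4        72.50        46.4888       185.9550
  5        72.50        41.6007       208.0034
  6        72.50        37.2266       223.3593
  7     1,072.50       492.7931     3,449.5514
  Σ                    792.9926     4,403.7104
P = 792.9926; D_Mac = 5.55328 yrs; D_mod = 4.96938 yrs.
DV01 ≈ 4.96938 × 792.9926 × 0.0001 = 0.394068.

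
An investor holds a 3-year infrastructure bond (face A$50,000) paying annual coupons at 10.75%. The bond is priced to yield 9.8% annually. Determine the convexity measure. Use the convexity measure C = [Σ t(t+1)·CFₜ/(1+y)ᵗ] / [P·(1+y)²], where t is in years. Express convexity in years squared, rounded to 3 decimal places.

With y = 0.098:
  t   CF        PV=CF/(1+0.098)^t    t·PV        t(t+1)·PV
  1     5,375.00     4,895.2641     4,895.2641       9,790.5282
  2     5,375.00     4,458.3462     8,916.6924      26,750.0771
  3    55,375.00    41,831.8160   125,495.4481     501,981.7924
  Σ                 51,185.4263   139,307.4046     538,522.3978
P = 51,185.4263.
Convexity = Σ t(t+1)·PV / [P·(1+y)²] = 538,522.3978 / (51,185.4263 × 1.205604) = 8.72675.

8.727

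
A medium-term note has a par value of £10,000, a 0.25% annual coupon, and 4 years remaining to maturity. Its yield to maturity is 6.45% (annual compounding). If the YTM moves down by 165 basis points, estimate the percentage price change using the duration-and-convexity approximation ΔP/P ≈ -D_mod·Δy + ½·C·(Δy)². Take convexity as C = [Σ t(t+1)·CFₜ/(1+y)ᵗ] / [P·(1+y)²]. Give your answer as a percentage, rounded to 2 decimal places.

With y = 0.0645:
  t   CF        PV=CF/(1+0.0645)^t    t·PV        t(t+1)·PV
  1        25.00        23.4852        23.4852          46.9704
  2        25.00        22.0622        44.1244         132.3732
  3        25.00        20.7254        62.1762         248.7049
  4    10,025.00     7,807.3153    31,229.2612     156,146.3058
  Σ                  7,873.5881    31,359.0470     156,574.3542
P = 7,873.5881; D_Mac = 3.98282 yrs; D_mod = 3.74149 yrs; C = 17.54917.
Duration effect: -3.74149 × (-0.0165) = +0.061735
Convexity effect: 0.5 × 17.54917 × (-0.0165)² = +0.0023889
ΔP/P ≈ +0.061735 + 0.0023889 = +0.064123 = +6.4123%.

+6.41%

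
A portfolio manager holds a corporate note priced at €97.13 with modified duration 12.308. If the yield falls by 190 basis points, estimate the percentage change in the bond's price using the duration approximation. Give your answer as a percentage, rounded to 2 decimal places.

Duration approximation: ΔP/P ≈ -D_mod · Δy = -12.308 × (-0.019) = +0.233852.
As a percentage: +23.3852%.

+23.39%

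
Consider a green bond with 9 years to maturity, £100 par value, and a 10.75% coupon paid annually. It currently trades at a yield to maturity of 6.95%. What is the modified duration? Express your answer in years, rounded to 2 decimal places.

Periodic yield y = 0.0695. First find Macaulay duration:
  t   CF        PV=CF/(1+0.0695)^t    t·PV
  1        10.75        10.0514        10.0514
  2        10.75         9.3982        18.7965
  3        10.75         8.7875        26.3625
  4        10.75         8.2165        32.8659
  5        10.75         7.6825        38.4127
  6        10.75         7.1833        43.0998
  7        10.75         6.7165        47.0155
  8        10.75         6.2800        50.2403
  9       110.75        60.4946       544.4514
  Σ                    124.8106       811.2960
P = 124.8106; Macaulay duration = 811.2960 / 124.8106 = 6.50022 years.
Modified duration = D_Mac / (1 + y) = 6.50022 / 1.0695 = 6.07781 years.

6.08 years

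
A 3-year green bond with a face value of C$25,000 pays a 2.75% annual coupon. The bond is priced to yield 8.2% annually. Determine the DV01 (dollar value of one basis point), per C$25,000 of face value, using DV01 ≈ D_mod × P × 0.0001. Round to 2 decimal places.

Periodic yield y = 0.082.
  t   CF        PV=CF/(1+0.082)^t    t·PV
  1       687.50       635.3974       635.3974
  2       687.50       587.2434     1,174.4869
  3    25,687.50    20,278.6975    60,836.0925
  Σ                 21,501.3384    62,645.9768
P = 21,501.3384; D_Mac = 2.91358 yrs; D_mod = 2.69278 yrs.
DV01 ≈ 2.69278 × 21,501.3384 × 0.0001 = 5.789831.

C$5.79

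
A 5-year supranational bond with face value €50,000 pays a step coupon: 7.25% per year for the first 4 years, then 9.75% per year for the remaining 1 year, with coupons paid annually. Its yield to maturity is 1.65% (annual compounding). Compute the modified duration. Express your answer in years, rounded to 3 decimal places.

4.384 years

Periodic yield y = 0.0165. First find Macaulay duration:
  t   CF        PV=CF/(1+0.0165)^t    t·PV
  1     3,625.00     3,566.1584     3,566.1584
  2     3,625.00     3,508.2719     7,016.5438
  3     3,625.00     3,451.3250    10,353.9751
  4     3,625.00     3,395.3025    13,581.2102
  5    54,875.00    50,563.5571   252,817.7854
  Σ                 64,484.6149   287,335.6729
P = 64,484.6149; Macaulay duration = 287,335.6729 / 64,484.6149 = 4.45588 years.
Modified duration = D_Mac / (1 + y) = 4.45588 / 1.0165 = 4.38355 years.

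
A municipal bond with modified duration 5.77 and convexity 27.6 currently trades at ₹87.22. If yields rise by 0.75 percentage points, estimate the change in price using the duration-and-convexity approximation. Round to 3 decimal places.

-₹3.707

Duration effect: -D_mod·Δy = -5.77 × (+0.0075) = -0.043275
Convexity effect: ½·C·(Δy)² = 0.5 × 27.6 × (0.0075)² = +0.00077625
ΔP/P ≈ -0.043275 + 0.00077625 = -0.04249875
ΔP ≈ 87.22 × (-0.04249875) = -3.706740975.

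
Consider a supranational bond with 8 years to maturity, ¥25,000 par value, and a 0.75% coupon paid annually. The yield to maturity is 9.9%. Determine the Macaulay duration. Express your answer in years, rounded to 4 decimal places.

Periodic yield y = 0.099. Discount each cash flow and weight by its year:
  t   CF        PV=CF/(1+0.099)^t    t·PV
  1       187.50       170.6096       170.6096
  2       187.50       155.2408       310.4816
  3       187.50       141.2564       423.7693
  4       187.50       128.5318       514.1271
  5       187.50       116.9534       584.7669
  6       187.50       106.4180       638.5080
  7       187.50        96.8317       677.8217
  8    25,187.50    11,835.9610    94,687.6877
  Σ                 12,751.8027    98,007.7720
Price P = Σ PV = 12,751.8027.
Macaulay duration = Σ(t·PV) / P = 98,007.7720 / 12,751.8027 = 7.68580 years.

7.6858 years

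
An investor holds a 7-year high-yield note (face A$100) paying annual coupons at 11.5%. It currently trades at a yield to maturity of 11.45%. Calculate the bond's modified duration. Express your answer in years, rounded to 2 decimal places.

4.64 years

Periodic yield y = 0.1145. First find Macaulay duration:
  t   CF        PV=CF/(1+0.1145)^t    t·PV
  1        11.50        10.3185        10.3185
  2        11.50         9.2584        18.5169
  3        11.50         8.3073        24.9218
  4        11.50         7.4538        29.8152
  5        11.50         6.6880        33.4401
  6        11.50         6.0009        36.0055
  7       111.50        52.2053       365.4369
  Σ                    100.2322       518.4548
P = 100.2322; Macaulay duration = 518.4548 / 100.2322 = 5.17254 years.
Modified duration = D_Mac / (1 + y) = 5.17254 / 1.1145 = 4.64113 years.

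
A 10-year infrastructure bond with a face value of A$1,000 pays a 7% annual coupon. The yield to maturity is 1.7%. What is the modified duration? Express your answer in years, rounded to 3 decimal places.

7.869 years

Periodic yield y = 0.017. First find Macaulay duration:
  t   CF        PV=CF/(1+0.017)^t    t·PV
  1        70.00        68.8299        68.8299
  2        70.00        67.6793       135.3587
  3        70.00        66.5480       199.6441
  4        70.00        65.4356       261.7425
  5        70.00        64.3418       321.7091
  6        70.00        63.2663       379.5977
  7        70.00        62.2087       435.4611
  8        70.00        61.1689       489.3509
  9        70.00        60.1464       541.3174
  10    1,070.00       904.0121     9,040.1211
  Σ                  1,483.6371    11,873.1324
P = 1,483.6371; Macaulay duration = 11,873.1324 / 1,483.6371 = 8.00272 years.
Modified duration = D_Mac / (1 + y) = 8.00272 / 1.017 = 7.86895 years.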